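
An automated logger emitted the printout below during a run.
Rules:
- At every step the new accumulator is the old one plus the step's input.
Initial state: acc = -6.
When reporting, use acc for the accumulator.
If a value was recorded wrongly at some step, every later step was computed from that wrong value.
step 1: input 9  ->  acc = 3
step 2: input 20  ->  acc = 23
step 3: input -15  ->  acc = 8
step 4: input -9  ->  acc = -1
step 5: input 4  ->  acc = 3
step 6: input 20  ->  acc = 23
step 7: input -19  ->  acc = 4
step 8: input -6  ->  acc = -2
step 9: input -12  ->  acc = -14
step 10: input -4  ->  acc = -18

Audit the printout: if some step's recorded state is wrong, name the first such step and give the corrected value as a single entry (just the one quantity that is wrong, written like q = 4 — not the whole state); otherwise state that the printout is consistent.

no error

1. acc = -6 + 9 = 3 (verified)
2. acc = 3 + 20 = 23 (in agreement)
3. acc = 23 + -15 = 8 (in agreement)
4. acc = 8 + -9 = -1 (verified)
5. acc = -1 + 4 = 3 (verified)
6. acc = 3 + 20 = 23 (no discrepancy)
7. acc = 23 + -19 = 4 (matches)
8. acc = 4 + -6 = -2 (same as recorded)
9. acc = -2 + -12 = -14 (matches)
10. acc = -14 + -4 = -18 (verified)
Every step is consistent.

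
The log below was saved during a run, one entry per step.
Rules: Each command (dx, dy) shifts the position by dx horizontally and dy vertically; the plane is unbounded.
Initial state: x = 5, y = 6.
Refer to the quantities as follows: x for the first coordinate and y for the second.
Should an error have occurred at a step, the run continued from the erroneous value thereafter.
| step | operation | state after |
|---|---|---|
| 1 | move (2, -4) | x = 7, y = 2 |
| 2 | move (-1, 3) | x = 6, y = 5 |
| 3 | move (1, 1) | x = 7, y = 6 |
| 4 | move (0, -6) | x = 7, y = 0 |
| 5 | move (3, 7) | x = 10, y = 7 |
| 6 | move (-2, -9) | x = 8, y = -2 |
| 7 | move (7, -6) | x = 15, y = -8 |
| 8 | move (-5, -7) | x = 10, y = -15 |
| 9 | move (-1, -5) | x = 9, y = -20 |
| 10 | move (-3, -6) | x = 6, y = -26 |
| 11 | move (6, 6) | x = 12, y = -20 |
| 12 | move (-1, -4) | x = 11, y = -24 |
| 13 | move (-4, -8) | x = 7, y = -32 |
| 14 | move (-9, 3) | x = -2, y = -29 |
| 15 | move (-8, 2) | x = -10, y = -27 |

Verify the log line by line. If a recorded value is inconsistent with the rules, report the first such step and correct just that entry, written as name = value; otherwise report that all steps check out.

step 1: x = 5 + (2) = 7, y = 6 + (-4) = 2 -> exactly as logged
step 2: x = 7 + (-1) = 6, y = 2 + (3) = 5 -> confirmed correct
step 3: x = 6 + (1) = 7, y = 5 + (1) = 6 -> same as recorded
step 4: x = 7 + (0) = 7, y = 6 + (-6) = 0 -> consistent with the log
step 5: x = 7 + (3) = 10, y = 0 + (7) = 7 -> consistent with the log
step 6: x = 10 + (-2) = 8, y = 7 + (-9) = -2 -> same as recorded
step 7: x = 8 + (7) = 15, y = -2 + (-6) = -8 -> confirmed correct
step 8: x = 15 + (-5) = 10, y = -8 + (-7) = -15 -> confirmed correct
step 9: x = 10 + (-1) = 9, y = -15 + (-5) = -20 -> verified
step 10: x = 9 + (-3) = 6, y = -20 + (-6) = -26 -> same as recorded
step 11: x = 6 + (6) = 12, y = -26 + (6) = -20 -> agrees with the log
step 12: x = 12 + (-1) = 11, y = -20 + (-4) = -24 -> confirmed correct
step 13: x = 11 + (-4) = 7, y = -24 + (-8) = -32 -> in agreement
step 14: x = 7 + (-9) = -2, y = -32 + (3) = -29 -> exactly as logged
step 15: x = -2 + (-8) = -10, y = -29 + (2) = -27 -> exactly as logged
No step deviates from the rules.

no error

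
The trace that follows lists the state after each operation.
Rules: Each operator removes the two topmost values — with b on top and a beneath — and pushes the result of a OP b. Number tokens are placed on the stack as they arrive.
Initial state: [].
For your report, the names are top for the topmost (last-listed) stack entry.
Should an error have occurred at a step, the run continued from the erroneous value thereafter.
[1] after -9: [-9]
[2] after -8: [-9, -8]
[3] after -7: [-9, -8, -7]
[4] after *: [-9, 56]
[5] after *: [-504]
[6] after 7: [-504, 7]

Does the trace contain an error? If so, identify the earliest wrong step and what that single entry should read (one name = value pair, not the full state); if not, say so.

no error

Recomputing the run from the initial state:
step 1: [-9]
step 2: [-9, -8]
step 3: [-9, -8, -7]
step 4: [-9, 56]
step 5: [-504]
step 6: [-504, 7]
This matches the trace at every step.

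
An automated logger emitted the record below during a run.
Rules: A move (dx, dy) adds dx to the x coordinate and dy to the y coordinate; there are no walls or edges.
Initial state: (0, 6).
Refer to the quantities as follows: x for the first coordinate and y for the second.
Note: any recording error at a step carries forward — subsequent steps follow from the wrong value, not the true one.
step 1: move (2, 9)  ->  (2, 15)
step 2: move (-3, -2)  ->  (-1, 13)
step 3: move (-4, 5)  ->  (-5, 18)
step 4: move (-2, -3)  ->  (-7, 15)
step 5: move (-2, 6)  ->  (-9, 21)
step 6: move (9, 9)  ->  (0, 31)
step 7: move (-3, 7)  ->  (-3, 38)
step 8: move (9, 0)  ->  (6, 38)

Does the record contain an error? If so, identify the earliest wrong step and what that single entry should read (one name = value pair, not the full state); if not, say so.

step 1: x = 0 + (2) = 2, y = 6 + (9) = 15 -> consistent with the record
step 2: x = 2 + (-3) = -1, y = 15 + (-2) = 13 -> consistent with the record
step 3: x = -1 + (-4) = -5, y = 13 + (5) = 18 -> consistent with the record
step 4: x = -5 + (-2) = -7, y = 18 + (-3) = 15 -> matches
step 5: x = -7 + (-2) = -9, y = 15 + (6) = 21 -> no discrepancy
step 6: x = -9 + (9) = 0, y = 21 + (9) = 30 -> the recorded entry deviates here
Step 6 is the first one off; corrected, y = 30.

step 6, y = 30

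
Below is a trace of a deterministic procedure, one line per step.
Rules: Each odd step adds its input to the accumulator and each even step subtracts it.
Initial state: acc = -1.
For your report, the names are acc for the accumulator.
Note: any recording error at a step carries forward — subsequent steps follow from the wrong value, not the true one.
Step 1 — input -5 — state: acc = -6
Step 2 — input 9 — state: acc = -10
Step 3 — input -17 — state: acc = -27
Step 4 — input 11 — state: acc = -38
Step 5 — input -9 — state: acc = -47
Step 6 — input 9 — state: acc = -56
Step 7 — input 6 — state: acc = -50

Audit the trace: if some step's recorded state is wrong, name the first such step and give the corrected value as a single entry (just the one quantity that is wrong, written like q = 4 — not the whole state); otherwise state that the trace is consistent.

step 2, acc = -15

step 1: acc = -1 + -5 = -6 -> in agreement
step 2: acc = -6 - 9 = -15 -> this is not what the trace shows
So the first discrepancy is step 2, where the right value is acc = -15.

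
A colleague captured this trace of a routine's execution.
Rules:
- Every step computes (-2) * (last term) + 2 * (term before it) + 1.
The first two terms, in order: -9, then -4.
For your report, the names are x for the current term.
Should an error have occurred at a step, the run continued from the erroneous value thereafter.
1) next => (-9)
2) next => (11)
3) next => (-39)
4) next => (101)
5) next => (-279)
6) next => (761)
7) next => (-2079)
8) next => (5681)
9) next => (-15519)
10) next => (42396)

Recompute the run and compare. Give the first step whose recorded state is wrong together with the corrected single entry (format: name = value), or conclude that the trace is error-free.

step 10, x = 42401

Recomputing the run from the initial state:
step 1: x = -9
step 2: x = 11
step 3: x = -39
step 4: x = 101
step 5: x = -279
step 6: x = 761
step 7: x = -2079
step 8: x = 5681
step 9: x = -15519
step 10: x = 42401
The first disagreement with the trace is at step 10, where the value should be x = 42401.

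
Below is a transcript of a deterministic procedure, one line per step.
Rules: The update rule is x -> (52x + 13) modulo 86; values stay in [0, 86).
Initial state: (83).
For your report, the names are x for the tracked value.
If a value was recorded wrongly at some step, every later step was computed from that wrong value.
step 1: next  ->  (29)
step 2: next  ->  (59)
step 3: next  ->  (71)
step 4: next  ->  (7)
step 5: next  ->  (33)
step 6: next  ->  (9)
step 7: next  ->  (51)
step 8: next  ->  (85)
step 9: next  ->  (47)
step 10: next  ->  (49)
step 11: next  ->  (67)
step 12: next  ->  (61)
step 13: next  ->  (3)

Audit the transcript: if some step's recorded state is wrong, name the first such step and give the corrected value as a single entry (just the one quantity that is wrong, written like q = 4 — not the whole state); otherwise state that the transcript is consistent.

step 12, x = 57

Recomputing the run from the initial state:
step 1: x = 29
step 2: x = 59
step 3: x = 71
step 4: x = 7
step 5: x = 33
step 6: x = 9
step 7: x = 51
step 8: x = 85
step 9: x = 47
step 10: x = 49
step 11: x = 67
step 12: x = 57
step 13: x = 53
The first disagreement with the transcript is at step 12, where the value should be x = 57.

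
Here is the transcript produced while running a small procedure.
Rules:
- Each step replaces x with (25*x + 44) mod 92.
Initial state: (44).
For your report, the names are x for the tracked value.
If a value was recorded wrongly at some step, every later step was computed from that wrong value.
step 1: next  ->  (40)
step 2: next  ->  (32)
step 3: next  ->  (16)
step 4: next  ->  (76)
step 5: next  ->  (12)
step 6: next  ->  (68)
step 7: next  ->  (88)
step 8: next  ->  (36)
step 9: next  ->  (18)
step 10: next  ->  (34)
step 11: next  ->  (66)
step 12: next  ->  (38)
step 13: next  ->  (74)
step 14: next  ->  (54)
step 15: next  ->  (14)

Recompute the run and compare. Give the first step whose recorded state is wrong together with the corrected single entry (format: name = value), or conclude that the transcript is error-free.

Step 1: x = (25*44 + 44) mod 92 = 40 — no discrepancy.
Step 2: x = (25*40 + 44) mod 92 = 32 — same as recorded.
Step 3: x = (25*32 + 44) mod 92 = 16 — checks out.
Step 4: x = (25*16 + 44) mod 92 = 76 — checks out.
Step 5: x = (25*76 + 44) mod 92 = 12 — confirmed correct.
Step 6: x = (25*12 + 44) mod 92 = 68 — verified.
Step 7: x = (25*68 + 44) mod 92 = 88 — matches.
Step 8: x = (25*88 + 44) mod 92 = 36 — agrees with the transcript.
Step 9: x = (25*36 + 44) mod 92 = 24 — not what was recorded.
First deviation found at step 9; the corrected entry is x = 24.

step 9, x = 24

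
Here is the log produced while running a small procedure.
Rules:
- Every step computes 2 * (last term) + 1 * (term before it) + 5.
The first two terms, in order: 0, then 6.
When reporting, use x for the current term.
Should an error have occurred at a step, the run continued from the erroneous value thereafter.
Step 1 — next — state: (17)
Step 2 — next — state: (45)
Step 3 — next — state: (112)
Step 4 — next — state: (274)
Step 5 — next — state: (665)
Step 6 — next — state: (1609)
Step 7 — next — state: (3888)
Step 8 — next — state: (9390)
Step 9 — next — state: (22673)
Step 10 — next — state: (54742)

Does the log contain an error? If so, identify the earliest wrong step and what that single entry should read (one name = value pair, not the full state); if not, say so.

Step 1: x = 2*(6) + (1)*(0) + (5) = 17 — agrees with the log.
Step 2: x = 2*(17) + (1)*(6) + (5) = 45 — exactly as logged.
Step 3: x = 2*(45) + (1)*(17) + (5) = 112 — in agreement.
Step 4: x = 2*(112) + (1)*(45) + (5) = 274 — verified.
Step 5: x = 2*(274) + (1)*(112) + (5) = 665 — same as recorded.
Step 6: x = 2*(665) + (1)*(274) + (5) = 1609 — verified.
Step 7: x = 2*(1609) + (1)*(665) + (5) = 3888 — exactly as logged.
Step 8: x = 2*(3888) + (1)*(1609) + (5) = 9390 — consistent with the log.
Step 9: x = 2*(9390) + (1)*(3888) + (5) = 22673 — no discrepancy.
Step 10: x = 2*(22673) + (1)*(9390) + (5) = 54741 — the entry is off here.
So the first discrepancy is step 10, where the right value is x = 54741.

step 10, x = 54741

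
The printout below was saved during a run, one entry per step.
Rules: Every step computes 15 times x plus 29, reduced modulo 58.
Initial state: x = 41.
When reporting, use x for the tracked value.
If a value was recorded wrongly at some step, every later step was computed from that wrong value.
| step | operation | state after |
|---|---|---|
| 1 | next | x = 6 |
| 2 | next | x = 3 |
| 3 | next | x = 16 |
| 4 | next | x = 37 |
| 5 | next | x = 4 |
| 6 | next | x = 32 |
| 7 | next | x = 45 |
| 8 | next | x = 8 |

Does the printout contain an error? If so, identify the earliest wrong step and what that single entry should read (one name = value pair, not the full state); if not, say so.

step 6, x = 31

Step 1: x = (15*41 + 29) mod 58 = 6 — checks out.
Step 2: x = (15*6 + 29) mod 58 = 3 — agrees with the printout.
Step 3: x = (15*3 + 29) mod 58 = 16 — confirmed correct.
Step 4: x = (15*16 + 29) mod 58 = 37 — no discrepancy.
Step 5: x = (15*37 + 29) mod 58 = 4 — confirmed correct.
Step 6: x = (15*4 + 29) mod 58 = 31 — a discrepancy with the printout.
Conclusion: step 6 carries the first error; the entry should be x = 31.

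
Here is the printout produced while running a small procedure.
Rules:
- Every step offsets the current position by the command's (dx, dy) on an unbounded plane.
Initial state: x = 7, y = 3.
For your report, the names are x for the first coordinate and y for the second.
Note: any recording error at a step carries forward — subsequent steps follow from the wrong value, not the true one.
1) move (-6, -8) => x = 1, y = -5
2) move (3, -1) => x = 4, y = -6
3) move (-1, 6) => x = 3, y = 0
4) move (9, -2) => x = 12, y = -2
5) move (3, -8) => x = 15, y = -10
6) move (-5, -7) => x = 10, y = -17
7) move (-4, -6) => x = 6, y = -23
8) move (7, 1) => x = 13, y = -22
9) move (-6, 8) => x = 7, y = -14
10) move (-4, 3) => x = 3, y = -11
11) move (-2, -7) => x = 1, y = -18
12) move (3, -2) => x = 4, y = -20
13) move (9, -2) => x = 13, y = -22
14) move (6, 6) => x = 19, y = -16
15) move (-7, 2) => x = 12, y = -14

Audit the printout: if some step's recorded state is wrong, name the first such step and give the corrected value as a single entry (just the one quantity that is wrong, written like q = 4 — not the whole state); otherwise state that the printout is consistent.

Recomputing the run from the initial state:
step 1: x = 1, y = -5
step 2: x = 4, y = -6
step 3: x = 3, y = 0
step 4: x = 12, y = -2
step 5: x = 15, y = -10
step 6: x = 10, y = -17
step 7: x = 6, y = -23
step 8: x = 13, y = -22
step 9: x = 7, y = -14
step 10: x = 3, y = -11
step 11: x = 1, y = -18
step 12: x = 4, y = -20
step 13: x = 13, y = -22
step 14: x = 19, y = -16
step 15: x = 12, y = -14
This matches the printout at every step.

no error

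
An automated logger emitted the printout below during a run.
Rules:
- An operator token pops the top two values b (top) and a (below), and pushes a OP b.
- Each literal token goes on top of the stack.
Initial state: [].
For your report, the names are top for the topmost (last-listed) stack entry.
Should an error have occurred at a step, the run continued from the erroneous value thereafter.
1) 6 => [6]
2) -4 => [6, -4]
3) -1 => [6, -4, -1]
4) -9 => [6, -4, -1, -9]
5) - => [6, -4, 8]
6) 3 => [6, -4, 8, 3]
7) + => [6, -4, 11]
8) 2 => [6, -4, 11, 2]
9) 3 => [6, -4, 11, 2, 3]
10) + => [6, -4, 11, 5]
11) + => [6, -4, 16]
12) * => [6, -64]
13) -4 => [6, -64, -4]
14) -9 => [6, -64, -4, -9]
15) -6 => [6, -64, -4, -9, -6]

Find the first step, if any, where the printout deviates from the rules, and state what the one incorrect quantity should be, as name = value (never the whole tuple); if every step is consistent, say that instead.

1. push 6: top = 6 (exactly as logged)
2. push -4: top = -4 (confirmed correct)
3. push -1: top = -1 (confirmed correct)
4. push -9: top = -9 (same as recorded)
5. -1 - -9 = 8 (agrees with the printout)
6. push 3: top = 3 (confirmed correct)
7. 8 + 3 = 11 (agrees with the printout)
8. push 2: top = 2 (in agreement)
9. push 3: top = 3 (consistent with the printout)
10. 2 + 3 = 5 (exactly as logged)
11. 11 + 5 = 16 (checks out)
12. -4 * 16 = -64 (matches)
13. push -4: top = -4 (matches)
14. push -9: top = -9 (no discrepancy)
15. push -6: top = -6 (checks out)
All entries verified; no error found.

no error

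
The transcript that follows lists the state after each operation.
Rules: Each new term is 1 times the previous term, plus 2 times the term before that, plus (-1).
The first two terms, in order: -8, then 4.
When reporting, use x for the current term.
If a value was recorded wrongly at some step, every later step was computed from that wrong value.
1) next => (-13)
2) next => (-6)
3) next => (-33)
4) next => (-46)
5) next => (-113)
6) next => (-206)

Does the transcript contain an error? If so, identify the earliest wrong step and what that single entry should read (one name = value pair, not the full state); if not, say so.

no error

1. x = 1*(4) + (2)*(-8) + (-1) = -13 (in agreement)
2. x = 1*(-13) + (2)*(4) + (-1) = -6 (no discrepancy)
3. x = 1*(-6) + (2)*(-13) + (-1) = -33 (no discrepancy)
4. x = 1*(-33) + (2)*(-6) + (-1) = -46 (in agreement)
5. x = 1*(-46) + (2)*(-33) + (-1) = -113 (in agreement)
6. x = 1*(-113) + (2)*(-46) + (-1) = -206 (verified)
The whole run recomputes cleanly — no discrepancies.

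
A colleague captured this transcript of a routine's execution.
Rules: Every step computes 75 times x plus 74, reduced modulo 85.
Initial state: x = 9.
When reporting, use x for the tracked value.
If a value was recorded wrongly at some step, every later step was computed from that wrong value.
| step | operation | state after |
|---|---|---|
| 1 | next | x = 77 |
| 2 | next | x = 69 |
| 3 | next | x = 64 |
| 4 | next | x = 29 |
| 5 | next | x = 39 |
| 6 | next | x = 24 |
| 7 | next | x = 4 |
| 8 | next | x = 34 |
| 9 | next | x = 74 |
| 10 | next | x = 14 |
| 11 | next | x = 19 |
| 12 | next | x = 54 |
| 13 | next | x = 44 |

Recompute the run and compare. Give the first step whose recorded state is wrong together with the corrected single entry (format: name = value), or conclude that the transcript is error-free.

1. x = (75*9 + 74) mod 85 = 69 (the transcript has a different value)
That makes step 1 the first incorrect line — x = 69 is what it should show.

step 1, x = 69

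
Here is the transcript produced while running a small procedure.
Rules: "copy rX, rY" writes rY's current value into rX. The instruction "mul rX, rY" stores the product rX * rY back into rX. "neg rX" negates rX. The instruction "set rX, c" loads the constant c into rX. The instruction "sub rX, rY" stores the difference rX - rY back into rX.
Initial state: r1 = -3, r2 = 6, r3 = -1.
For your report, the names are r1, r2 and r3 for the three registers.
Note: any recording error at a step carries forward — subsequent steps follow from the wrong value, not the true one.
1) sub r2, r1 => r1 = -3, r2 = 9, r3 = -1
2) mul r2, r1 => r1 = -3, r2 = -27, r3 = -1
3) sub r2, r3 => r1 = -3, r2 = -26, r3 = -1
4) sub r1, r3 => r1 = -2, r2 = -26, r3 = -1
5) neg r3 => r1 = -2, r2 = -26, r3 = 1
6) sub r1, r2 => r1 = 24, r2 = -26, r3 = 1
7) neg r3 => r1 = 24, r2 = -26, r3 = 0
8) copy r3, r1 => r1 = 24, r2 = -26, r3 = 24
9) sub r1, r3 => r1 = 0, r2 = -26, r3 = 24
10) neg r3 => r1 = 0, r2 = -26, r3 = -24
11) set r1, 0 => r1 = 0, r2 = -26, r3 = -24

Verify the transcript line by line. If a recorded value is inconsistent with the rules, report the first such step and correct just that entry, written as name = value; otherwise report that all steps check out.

1. r2 = 6 - -3 = 9 (no discrepancy)
2. r2 = 9 * -3 = -27 (same as recorded)
3. r2 = -27 - -1 = -26 (consistent with the transcript)
4. r1 = -3 - -1 = -2 (matches)
5. r3 = -(-1) = 1 (verified)
6. r1 = -2 - -26 = 24 (same as recorded)
7. r3 = -(1) = -1 (not what was recorded)
That makes step 7 the first incorrect line — r3 = -1 is what it should show.

step 7, r3 = -1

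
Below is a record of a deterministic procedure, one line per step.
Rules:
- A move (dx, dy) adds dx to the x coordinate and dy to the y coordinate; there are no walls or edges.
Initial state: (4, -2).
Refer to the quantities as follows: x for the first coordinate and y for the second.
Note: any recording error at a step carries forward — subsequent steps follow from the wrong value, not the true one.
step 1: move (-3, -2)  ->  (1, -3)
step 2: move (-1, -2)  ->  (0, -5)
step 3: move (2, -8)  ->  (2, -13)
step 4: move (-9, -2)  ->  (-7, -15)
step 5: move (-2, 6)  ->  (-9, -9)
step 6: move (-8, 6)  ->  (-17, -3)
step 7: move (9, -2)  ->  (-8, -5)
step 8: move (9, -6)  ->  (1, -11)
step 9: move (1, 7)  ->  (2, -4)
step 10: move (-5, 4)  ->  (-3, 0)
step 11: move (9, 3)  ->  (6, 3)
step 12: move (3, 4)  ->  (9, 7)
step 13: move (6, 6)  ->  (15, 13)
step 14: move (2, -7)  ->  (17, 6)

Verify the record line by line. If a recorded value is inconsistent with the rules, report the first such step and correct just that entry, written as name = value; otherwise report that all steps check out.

step 1: x = 4 + (-3) = 1, y = -2 + (-2) = -4 -> not what was recorded
The earliest wrong entry is at step 1: it should read y = -4.

step 1, y = -4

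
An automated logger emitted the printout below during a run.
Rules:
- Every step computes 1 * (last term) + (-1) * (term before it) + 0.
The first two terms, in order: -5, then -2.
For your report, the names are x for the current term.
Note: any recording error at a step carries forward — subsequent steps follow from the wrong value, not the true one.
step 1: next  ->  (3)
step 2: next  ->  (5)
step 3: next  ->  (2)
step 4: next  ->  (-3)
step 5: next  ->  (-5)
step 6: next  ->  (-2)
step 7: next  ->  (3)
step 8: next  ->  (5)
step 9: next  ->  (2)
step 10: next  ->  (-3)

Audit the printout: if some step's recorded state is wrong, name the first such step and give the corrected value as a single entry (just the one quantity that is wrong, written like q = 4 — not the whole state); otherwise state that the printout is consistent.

no error

Step 1: x = 1*(-2) + (-1)*(-5) + (0) = 3 — checks out.
Step 2: x = 1*(3) + (-1)*(-2) + (0) = 5 — confirmed correct.
Step 3: x = 1*(5) + (-1)*(3) + (0) = 2 — checks out.
Step 4: x = 1*(2) + (-1)*(5) + (0) = -3 — in agreement.
Step 5: x = 1*(-3) + (-1)*(2) + (0) = -5 — checks out.
Step 6: x = 1*(-5) + (-1)*(-3) + (0) = -2 — no discrepancy.
Step 7: x = 1*(-2) + (-1)*(-5) + (0) = 3 — in agreement.
Step 8: x = 1*(3) + (-1)*(-2) + (0) = 5 — matches.
Step 9: x = 1*(5) + (-1)*(3) + (0) = 2 — agrees with the printout.
Step 10: x = 1*(2) + (-1)*(5) + (0) = -3 — exactly as logged.
The whole run recomputes cleanly — no discrepancies.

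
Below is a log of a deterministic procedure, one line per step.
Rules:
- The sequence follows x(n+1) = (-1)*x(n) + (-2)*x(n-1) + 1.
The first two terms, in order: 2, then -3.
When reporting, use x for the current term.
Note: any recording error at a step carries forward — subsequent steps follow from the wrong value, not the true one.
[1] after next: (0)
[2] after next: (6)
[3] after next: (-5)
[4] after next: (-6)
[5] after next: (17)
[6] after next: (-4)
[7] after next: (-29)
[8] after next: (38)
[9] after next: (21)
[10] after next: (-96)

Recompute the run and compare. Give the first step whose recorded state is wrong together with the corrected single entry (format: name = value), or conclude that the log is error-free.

step 2, x = 7

1. x = -1*(-3) + (-2)*(2) + (1) = 0 (same as recorded)
2. x = -1*(0) + (-2)*(-3) + (1) = 7 (the entry is off here)
First incorrect step: 2; the correct value is x = 7.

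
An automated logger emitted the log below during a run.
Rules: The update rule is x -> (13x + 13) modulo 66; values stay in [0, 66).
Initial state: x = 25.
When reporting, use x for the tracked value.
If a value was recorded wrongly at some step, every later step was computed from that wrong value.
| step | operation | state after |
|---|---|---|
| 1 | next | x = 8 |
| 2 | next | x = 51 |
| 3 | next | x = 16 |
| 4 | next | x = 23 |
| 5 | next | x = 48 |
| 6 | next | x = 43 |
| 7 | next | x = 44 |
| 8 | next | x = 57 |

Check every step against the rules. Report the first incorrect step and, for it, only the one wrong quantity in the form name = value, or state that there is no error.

Recomputing the run from the initial state:
step 1: x = 8
step 2: x = 51
step 3: x = 16
step 4: x = 23
step 5: x = 48
step 6: x = 43
step 7: x = 44
step 8: x = 57
This matches the log at every step.

no error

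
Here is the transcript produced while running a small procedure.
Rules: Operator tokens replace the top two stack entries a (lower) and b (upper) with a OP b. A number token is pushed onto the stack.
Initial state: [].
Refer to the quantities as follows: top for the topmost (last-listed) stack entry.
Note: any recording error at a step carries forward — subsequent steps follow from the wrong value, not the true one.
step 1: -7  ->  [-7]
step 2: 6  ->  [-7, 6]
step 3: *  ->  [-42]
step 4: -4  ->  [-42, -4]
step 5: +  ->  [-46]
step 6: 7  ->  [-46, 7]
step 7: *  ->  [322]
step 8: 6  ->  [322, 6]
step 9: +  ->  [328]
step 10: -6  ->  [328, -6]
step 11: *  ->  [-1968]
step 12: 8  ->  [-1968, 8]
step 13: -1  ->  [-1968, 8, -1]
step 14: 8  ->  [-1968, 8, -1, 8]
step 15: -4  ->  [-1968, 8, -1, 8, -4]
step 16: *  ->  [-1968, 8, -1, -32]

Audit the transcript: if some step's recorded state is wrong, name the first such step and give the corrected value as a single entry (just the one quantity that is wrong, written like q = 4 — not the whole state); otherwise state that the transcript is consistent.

Step 1: push -7: top = -7 — confirmed correct.
Step 2: push 6: top = 6 — checks out.
Step 3: -7 * 6 = -42 — verified.
Step 4: push -4: top = -4 — matches.
Step 5: -42 + -4 = -46 — checks out.
Step 6: push 7: top = 7 — checks out.
Step 7: -46 * 7 = -322 — the transcript disagrees here.
That makes step 7 the first incorrect line — top = -322 is what it should show.

step 7, top = -322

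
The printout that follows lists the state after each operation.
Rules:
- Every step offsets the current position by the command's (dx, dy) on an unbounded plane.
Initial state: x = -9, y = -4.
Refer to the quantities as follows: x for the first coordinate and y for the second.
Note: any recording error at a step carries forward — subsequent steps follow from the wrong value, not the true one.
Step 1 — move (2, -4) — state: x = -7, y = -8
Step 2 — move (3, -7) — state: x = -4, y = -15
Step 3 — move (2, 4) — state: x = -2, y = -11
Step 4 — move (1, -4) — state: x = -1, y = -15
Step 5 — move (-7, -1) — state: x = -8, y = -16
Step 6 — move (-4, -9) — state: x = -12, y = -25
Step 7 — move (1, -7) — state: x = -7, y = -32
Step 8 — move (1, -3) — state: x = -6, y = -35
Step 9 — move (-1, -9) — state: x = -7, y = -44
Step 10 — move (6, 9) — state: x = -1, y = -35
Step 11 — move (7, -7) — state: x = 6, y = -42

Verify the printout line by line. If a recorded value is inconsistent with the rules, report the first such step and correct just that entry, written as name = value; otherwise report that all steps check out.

1. x = -9 + (2) = -7, y = -4 + (-4) = -8 (checks out)
2. x = -7 + (3) = -4, y = -8 + (-7) = -15 (no discrepancy)
3. x = -4 + (2) = -2, y = -15 + (4) = -11 (consistent with the printout)
4. x = -2 + (1) = -1, y = -11 + (-4) = -15 (verified)
5. x = -1 + (-7) = -8, y = -15 + (-1) = -16 (checks out)
6. x = -8 + (-4) = -12, y = -16 + (-9) = -25 (exactly as logged)
7. x = -12 + (1) = -11, y = -25 + (-7) = -32 (the recorded entry deviates here)
Conclusion: step 7 carries the first error; the entry should be x = -11.

step 7, x = -11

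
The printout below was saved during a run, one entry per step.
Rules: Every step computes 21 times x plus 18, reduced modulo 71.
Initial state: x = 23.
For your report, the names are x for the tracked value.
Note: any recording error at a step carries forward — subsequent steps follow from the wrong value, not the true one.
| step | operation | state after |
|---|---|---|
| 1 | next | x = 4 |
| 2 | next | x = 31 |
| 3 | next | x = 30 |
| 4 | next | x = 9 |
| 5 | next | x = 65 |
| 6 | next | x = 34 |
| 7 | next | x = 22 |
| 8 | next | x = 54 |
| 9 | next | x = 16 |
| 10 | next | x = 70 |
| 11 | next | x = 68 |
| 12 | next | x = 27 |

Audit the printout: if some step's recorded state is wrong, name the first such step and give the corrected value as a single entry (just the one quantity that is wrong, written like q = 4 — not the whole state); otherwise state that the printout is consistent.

step 12, x = 26

Recomputing the run from the initial state:
step 1: x = 4
step 2: x = 31
step 3: x = 30
step 4: x = 9
step 5: x = 65
step 6: x = 34
step 7: x = 22
step 8: x = 54
step 9: x = 16
step 10: x = 70
step 11: x = 68
step 12: x = 26
The first disagreement with the printout is at step 12, where the value should be x = 26.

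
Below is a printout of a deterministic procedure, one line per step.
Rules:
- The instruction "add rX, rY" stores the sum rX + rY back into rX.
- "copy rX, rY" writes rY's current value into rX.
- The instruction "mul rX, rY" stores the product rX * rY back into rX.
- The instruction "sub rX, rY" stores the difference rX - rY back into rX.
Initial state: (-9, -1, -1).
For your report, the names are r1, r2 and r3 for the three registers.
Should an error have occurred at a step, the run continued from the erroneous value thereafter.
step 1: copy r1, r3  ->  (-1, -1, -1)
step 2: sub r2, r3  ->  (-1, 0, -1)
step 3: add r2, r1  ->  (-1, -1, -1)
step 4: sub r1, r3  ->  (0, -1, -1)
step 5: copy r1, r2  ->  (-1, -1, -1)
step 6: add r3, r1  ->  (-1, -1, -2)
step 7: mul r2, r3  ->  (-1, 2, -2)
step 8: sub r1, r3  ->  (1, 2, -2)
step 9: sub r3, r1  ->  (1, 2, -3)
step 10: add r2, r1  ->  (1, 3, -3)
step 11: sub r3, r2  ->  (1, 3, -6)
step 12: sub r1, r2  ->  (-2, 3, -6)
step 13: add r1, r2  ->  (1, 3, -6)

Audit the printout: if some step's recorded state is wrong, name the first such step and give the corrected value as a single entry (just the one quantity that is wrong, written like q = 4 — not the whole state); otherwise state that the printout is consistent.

no error

1. r1 = -1 (no discrepancy)
2. r2 = -1 - -1 = 0 (confirmed correct)
3. r2 = 0 + -1 = -1 (exactly as logged)
4. r1 = -1 - -1 = 0 (same as recorded)
5. r1 = -1 (in agreement)
6. r3 = -1 + -1 = -2 (confirmed correct)
7. r2 = -1 * -2 = 2 (no discrepancy)
8. r1 = -1 - -2 = 1 (checks out)
9. r3 = -2 - 1 = -3 (confirmed correct)
10. r2 = 2 + 1 = 3 (agrees with the printout)
11. r3 = -3 - 3 = -6 (checks out)
12. r1 = 1 - 3 = -2 (confirmed correct)
13. r1 = -2 + 3 = 1 (no discrepancy)
The recomputation confirms every line.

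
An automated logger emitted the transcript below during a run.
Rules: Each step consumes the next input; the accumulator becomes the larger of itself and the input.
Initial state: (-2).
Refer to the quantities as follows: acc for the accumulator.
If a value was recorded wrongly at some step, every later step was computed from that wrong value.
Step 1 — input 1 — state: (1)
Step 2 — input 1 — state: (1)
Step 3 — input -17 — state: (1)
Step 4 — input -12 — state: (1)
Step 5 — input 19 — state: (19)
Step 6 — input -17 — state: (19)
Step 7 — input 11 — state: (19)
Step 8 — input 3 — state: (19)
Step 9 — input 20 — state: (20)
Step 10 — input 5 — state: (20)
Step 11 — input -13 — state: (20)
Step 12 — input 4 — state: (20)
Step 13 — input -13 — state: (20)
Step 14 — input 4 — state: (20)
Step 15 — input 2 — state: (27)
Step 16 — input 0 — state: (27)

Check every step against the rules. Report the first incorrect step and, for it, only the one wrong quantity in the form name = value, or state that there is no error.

step 15, acc = 20

step 1: acc = max(-2, 1) = 1 -> agrees with the transcript
step 2: acc = max(1, 1) = 1 -> confirmed correct
step 3: acc = max(1, -17) = 1 -> agrees with the transcript
step 4: acc = max(1, -12) = 1 -> verified
step 5: acc = max(1, 19) = 19 -> in agreement
step 6: acc = max(19, -17) = 19 -> exactly as logged
step 7: acc = max(19, 11) = 19 -> same as recorded
step 8: acc = max(19, 3) = 19 -> consistent with the transcript
step 9: acc = max(19, 20) = 20 -> agrees with the transcript
step 10: acc = max(20, 5) = 20 -> exactly as logged
step 11: acc = max(20, -13) = 20 -> exactly as logged
step 12: acc = max(20, 4) = 20 -> no discrepancy
step 13: acc = max(20, -13) = 20 -> verified
step 14: acc = max(20, 4) = 20 -> same as recorded
step 15: acc = max(20, 2) = 20 -> not what was recorded
That makes step 15 the first incorrect line — acc = 20 is what it should show.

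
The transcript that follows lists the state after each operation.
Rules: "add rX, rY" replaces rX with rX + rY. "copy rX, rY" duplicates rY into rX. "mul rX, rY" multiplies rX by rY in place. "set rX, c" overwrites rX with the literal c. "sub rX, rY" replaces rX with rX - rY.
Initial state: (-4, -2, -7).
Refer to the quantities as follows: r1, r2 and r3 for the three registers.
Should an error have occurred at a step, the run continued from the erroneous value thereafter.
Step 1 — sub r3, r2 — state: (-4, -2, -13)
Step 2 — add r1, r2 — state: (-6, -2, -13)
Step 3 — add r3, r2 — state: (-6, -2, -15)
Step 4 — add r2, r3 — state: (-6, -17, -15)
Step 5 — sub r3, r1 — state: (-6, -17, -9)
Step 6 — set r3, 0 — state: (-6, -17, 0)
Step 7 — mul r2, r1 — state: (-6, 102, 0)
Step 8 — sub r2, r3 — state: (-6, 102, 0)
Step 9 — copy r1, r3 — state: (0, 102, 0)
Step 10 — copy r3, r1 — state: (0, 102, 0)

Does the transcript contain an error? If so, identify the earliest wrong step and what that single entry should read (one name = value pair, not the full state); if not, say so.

1. r3 = -7 - -2 = -5 (a discrepancy with the transcript)
First deviation found at step 1; the corrected entry is r3 = -5.

step 1, r3 = -5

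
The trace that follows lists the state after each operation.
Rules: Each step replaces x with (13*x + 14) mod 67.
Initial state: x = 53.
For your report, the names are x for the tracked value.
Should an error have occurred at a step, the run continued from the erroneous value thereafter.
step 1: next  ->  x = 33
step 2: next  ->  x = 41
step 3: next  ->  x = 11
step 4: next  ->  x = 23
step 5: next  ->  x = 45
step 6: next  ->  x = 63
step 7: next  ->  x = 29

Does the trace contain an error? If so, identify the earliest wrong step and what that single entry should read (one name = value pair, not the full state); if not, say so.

Recomputing the run from the initial state:
step 1: x = 33
step 2: x = 41
step 3: x = 11
step 4: x = 23
step 5: x = 45
step 6: x = 63
step 7: x = 29
This matches the trace at every step.

no error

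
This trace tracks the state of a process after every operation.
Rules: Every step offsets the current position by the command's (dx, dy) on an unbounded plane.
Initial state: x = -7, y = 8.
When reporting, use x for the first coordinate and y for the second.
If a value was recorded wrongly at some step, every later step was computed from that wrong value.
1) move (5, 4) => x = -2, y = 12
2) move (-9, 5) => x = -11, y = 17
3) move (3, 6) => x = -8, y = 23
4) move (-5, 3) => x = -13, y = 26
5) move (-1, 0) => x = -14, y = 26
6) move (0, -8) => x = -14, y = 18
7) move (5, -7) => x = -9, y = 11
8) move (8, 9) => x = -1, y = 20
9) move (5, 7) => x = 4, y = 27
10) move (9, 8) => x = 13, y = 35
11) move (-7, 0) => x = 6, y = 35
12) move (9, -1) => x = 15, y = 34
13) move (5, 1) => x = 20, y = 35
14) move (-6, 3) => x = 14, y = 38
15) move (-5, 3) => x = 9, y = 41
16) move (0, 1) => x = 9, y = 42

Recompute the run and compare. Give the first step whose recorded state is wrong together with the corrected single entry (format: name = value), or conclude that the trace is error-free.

Step 1: x = -7 + (5) = -2, y = 8 + (4) = 12 — agrees with the trace.
Step 2: x = -2 + (-9) = -11, y = 12 + (5) = 17 — verified.
Step 3: x = -11 + (3) = -8, y = 17 + (6) = 23 — same as recorded.
Step 4: x = -8 + (-5) = -13, y = 23 + (3) = 26 — exactly as logged.
Step 5: x = -13 + (-1) = -14, y = 26 + (0) = 26 — consistent with the trace.
Step 6: x = -14 + (0) = -14, y = 26 + (-8) = 18 — same as recorded.
Step 7: x = -14 + (5) = -9, y = 18 + (-7) = 11 — no discrepancy.
Step 8: x = -9 + (8) = -1, y = 11 + (9) = 20 — exactly as logged.
Step 9: x = -1 + (5) = 4, y = 20 + (7) = 27 — matches.
Step 10: x = 4 + (9) = 13, y = 27 + (8) = 35 — verified.
Step 11: x = 13 + (-7) = 6, y = 35 + (0) = 35 — in agreement.
Step 12: x = 6 + (9) = 15, y = 35 + (-1) = 34 — checks out.
Step 13: x = 15 + (5) = 20, y = 34 + (1) = 35 — matches.
Step 14: x = 20 + (-6) = 14, y = 35 + (3) = 38 — matches.
Step 15: x = 14 + (-5) = 9, y = 38 + (3) = 41 — in agreement.
Step 16: x = 9 + (0) = 9, y = 41 + (1) = 42 — confirmed correct.
Each recorded entry agrees with the recomputation.

no error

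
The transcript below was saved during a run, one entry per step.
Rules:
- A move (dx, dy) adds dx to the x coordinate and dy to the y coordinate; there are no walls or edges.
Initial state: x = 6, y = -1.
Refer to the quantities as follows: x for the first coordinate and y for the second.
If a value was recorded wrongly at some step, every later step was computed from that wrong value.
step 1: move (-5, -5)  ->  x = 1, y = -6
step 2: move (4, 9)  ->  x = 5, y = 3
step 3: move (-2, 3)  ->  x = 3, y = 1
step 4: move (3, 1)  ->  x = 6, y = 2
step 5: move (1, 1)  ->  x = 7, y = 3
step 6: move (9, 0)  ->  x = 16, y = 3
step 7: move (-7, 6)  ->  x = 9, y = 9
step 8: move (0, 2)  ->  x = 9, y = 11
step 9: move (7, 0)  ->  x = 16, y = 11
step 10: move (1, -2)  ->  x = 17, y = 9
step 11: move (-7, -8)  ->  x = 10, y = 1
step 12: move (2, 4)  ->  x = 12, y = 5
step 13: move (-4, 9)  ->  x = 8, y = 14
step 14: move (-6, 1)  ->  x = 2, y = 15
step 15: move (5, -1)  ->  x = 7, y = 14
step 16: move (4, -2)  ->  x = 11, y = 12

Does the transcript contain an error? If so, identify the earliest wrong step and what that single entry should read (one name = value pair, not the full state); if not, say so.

step 3, y = 6

1. x = 6 + (-5) = 1, y = -1 + (-5) = -6 (consistent with the transcript)
2. x = 1 + (4) = 5, y = -6 + (9) = 3 (no discrepancy)
3. x = 5 + (-2) = 3, y = 3 + (3) = 6 (not what was recorded)
First incorrect step: 3; the correct value is y = 6.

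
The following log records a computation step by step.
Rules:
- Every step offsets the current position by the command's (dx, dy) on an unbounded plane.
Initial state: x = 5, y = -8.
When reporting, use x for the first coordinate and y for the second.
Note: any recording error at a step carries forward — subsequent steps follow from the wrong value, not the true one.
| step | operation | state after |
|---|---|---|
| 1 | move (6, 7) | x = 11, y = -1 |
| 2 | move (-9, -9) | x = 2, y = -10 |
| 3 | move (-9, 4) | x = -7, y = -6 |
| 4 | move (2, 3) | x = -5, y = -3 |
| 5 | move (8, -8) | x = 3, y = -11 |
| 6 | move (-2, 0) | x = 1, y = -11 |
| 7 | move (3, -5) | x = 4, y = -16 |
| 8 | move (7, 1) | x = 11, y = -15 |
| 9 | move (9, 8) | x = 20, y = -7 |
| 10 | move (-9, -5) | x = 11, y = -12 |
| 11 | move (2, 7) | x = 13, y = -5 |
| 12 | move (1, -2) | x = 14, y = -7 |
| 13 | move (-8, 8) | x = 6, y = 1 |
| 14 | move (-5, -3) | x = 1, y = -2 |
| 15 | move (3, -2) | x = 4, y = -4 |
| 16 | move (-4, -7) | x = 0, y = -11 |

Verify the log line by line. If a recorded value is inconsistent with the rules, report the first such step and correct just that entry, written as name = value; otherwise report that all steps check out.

Recomputing the run from the initial state:
step 1: x = 11, y = -1
step 2: x = 2, y = -10
step 3: x = -7, y = -6
step 4: x = -5, y = -3
step 5: x = 3, y = -11
step 6: x = 1, y = -11
step 7: x = 4, y = -16
step 8: x = 11, y = -15
step 9: x = 20, y = -7
step 10: x = 11, y = -12
step 11: x = 13, y = -5
step 12: x = 14, y = -7
step 13: x = 6, y = 1
step 14: x = 1, y = -2
step 15: x = 4, y = -4
step 16: x = 0, y = -11
This matches the log at every step.

no error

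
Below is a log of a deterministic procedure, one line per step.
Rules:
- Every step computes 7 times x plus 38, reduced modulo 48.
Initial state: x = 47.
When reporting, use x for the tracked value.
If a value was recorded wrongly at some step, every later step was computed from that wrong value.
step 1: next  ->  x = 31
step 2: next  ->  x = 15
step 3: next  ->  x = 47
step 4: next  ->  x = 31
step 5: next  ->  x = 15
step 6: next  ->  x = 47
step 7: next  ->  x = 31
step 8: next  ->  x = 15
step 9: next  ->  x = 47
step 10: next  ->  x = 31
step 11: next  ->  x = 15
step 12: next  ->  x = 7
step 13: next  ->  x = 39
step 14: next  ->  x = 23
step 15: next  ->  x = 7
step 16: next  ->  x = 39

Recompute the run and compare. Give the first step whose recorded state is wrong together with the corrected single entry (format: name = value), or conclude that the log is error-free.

step 12, x = 47

Recomputing the run from the initial state:
step 1: x = 31
step 2: x = 15
step 3: x = 47
step 4: x = 31
step 5: x = 15
step 6: x = 47
step 7: x = 31
step 8: x = 15
step 9: x = 47
step 10: x = 31
step 11: x = 15
step 12: x = 47
step 13: x = 31
step 14: x = 15
step 15: x = 47
step 16: x = 31
The first disagreement with the log is at step 12, where the value should be x = 47.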